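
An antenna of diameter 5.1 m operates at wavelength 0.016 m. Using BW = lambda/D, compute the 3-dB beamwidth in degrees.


BW_rad = 0.016 / 5.1 = 0.003137
BW_deg = 0.18 degrees

0.18 degrees


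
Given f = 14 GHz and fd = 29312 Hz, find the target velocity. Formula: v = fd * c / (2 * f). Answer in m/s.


v = 29312 * 3e8 / (2 * 14000000000.0) = 314.1 m/s

314.1 m/s


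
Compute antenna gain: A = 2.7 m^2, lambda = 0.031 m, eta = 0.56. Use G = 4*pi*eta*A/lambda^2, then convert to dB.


G_linear = 4*pi*0.56*2.7/0.031^2 = 19771.44
G_dB = 10*log10(19771.44) = 43.0 dB

43.0 dB


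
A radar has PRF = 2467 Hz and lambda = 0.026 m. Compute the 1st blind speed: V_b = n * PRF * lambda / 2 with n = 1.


V_blind = 1 * 2467 * 0.026 / 2 = 32.1 m/s

32.1 m/s


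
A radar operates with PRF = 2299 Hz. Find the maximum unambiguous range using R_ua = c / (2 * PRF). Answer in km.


R_ua = 3e8 / (2 * 2299) = 65245.8 m = 65.2 km

65.2 km


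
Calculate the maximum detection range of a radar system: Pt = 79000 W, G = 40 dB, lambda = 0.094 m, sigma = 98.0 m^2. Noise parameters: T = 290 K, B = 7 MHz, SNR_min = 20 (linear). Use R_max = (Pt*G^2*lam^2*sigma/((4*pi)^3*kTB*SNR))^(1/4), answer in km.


G_lin = 10^(40/10) = 10000.0
R^4 = 79000 * 10000.0^2 * 0.094^2 * 98.0 / ((4*pi)^3 * 1.38e-23 * 290 * 7000000.0 * 20)
R^4 = 6.15282e21 m^4
R_max = (6.15282e21)^(1/4) = 280071.3 m = 280.1 km

280.1 km


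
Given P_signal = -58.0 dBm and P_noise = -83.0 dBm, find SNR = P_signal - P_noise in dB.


SNR = -58.0 - (-83.0) = 25.0 dB

25.0 dB


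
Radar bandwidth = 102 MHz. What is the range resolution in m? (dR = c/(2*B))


dR = 3e8 / (2 * 102000000.0) = 1.47 m

1.47 m


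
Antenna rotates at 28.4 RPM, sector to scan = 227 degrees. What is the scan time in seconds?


t = 227 / (28.4 * 360) * 60 = 1.33 s

1.33 s


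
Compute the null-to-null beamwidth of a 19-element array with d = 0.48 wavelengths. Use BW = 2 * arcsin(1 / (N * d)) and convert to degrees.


1/(N*d) = 1/(19*0.48) = 0.109649
BW = 2*arcsin(0.109649) = 12.6 degrees

12.6 degrees


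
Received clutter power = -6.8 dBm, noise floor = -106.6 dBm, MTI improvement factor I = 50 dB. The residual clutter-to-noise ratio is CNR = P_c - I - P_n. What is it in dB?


CNR = -6.8 - 50 - (-106.6) = 49.8 dB

49.8 dB


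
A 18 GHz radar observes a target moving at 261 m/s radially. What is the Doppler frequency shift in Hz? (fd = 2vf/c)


fd = 2 * 261 * 18000000000.0 / 3e8 = 31320.0 Hz

31320.0 Hz


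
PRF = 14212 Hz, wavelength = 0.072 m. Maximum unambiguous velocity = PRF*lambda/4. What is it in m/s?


V_ua = 14212 * 0.072 / 4 = 255.8 m/s

255.8 m/s


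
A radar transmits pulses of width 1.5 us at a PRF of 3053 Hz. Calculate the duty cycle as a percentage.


DC = 1.5e-6 * 3053 * 100 = 0.46%

0.46%


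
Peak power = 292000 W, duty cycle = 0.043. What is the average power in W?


P_avg = 292000 * 0.043 = 12556.0 W

12556.0 W


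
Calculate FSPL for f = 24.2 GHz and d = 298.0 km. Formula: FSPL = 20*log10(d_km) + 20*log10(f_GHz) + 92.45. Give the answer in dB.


20*log10(298.0) = 49.48
20*log10(24.2) = 27.68
FSPL = 169.6 dB

169.6 dB


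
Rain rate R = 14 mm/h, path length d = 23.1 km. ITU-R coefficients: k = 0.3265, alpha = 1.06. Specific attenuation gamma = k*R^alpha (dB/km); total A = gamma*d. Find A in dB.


gamma = 0.3265 * 14^1.06 = 5.35524 dB/km
A = 5.35524 * 23.1 = 123.71 dB

123.71 dB


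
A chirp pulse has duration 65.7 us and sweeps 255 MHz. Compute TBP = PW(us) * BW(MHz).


TBP = 65.7 * 255 = 16753.5

16753.5


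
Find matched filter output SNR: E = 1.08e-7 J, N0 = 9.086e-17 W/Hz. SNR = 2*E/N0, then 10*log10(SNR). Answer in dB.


SNR_lin = 2 * 1.08e-7 / 9.086e-17 = 2.377e9
SNR_dB = 10*log10(2.377e9) = 93.8 dB

93.8 dB


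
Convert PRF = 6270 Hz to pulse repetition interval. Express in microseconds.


PRI = 1/6270 = 0.0001594896 s = 159.5 us

159.5 us


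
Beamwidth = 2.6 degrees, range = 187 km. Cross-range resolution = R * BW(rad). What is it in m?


BW_rad = 0.045378561
CR = 187000 * 0.045378561 = 8485.8 m

8485.8 m


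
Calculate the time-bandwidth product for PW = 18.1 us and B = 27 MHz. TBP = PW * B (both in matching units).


TBP = 18.1 * 27 = 488.7

488.7


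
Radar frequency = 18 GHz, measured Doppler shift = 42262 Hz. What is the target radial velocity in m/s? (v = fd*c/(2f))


v = 42262 * 3e8 / (2 * 18000000000.0) = 352.2 m/s

352.2 m/s


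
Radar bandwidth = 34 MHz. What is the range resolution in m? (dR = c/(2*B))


dR = 3e8 / (2 * 34000000.0) = 4.41 m

4.41 m


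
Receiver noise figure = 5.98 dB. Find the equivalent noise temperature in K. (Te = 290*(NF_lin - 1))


NF_lin = 10^(5.98/10) = 3.96278
Te = 290 * (3.96278 - 1) = 859.2 K

859.2 K


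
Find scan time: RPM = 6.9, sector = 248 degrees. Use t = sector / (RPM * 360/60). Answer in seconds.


t = 248 / (6.9 * 360) * 60 = 5.99 s

5.99 s


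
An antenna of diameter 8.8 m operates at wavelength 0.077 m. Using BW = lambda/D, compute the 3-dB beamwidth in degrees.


BW_rad = 0.077 / 8.8 = 0.00875
BW_deg = 0.5 degrees

0.5 degrees


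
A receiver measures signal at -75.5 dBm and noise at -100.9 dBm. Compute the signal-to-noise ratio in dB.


SNR = -75.5 - (-100.9) = 25.4 dB

25.4 dB


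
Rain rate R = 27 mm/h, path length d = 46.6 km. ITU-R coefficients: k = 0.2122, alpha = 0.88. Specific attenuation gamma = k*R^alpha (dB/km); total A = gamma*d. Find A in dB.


gamma = 0.2122 * 27^0.88 = 3.857851 dB/km
A = 3.857851 * 46.6 = 179.78 dB

179.78 dB


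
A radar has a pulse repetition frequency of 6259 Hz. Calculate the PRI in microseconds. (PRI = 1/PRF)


PRI = 1/6259 = 0.0001597699 s = 159.8 us

159.8 us


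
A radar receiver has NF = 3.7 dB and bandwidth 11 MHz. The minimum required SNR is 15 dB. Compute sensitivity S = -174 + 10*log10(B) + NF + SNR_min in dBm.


10*log10(11000000.0) = 70.41
S = -174 + 70.41 + 3.7 + 15 = -84.9 dBm

-84.9 dBm


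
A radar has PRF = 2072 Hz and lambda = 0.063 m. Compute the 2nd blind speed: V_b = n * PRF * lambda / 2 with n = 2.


V_blind = 2 * 2072 * 0.063 / 2 = 130.5 m/s

130.5 m/s


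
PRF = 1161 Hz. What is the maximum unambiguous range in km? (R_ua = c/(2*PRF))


R_ua = 3e8 / (2 * 1161) = 129199.0 m = 129.2 km

129.2 km


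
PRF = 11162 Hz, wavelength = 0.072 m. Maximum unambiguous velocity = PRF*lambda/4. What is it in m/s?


V_ua = 11162 * 0.072 / 4 = 200.9 m/s

200.9 m/s


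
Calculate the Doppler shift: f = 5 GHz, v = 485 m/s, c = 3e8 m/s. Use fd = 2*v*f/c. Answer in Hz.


fd = 2 * 485 * 5000000000.0 / 3e8 = 16166.7 Hz

16166.7 Hz


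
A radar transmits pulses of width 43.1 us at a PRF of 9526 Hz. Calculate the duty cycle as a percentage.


DC = 43.1e-6 * 9526 * 100 = 41.06%

41.06%


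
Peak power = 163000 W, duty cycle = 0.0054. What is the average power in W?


P_avg = 163000 * 0.0054 = 880.2 W

880.2 W


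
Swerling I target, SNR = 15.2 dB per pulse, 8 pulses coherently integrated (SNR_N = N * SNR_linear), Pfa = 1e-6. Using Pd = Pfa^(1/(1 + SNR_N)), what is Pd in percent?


SNR_lin = 10^(15.2/10) = 33.11311
SNR_N = 8 * 33.11311 = 264.90488
1/(1 + SNR_N) = 1/265.90488 = 0.0037607
Pd = (1e-6)^0.0037607 = 0.94937
Pd = 94.9%

94.9%


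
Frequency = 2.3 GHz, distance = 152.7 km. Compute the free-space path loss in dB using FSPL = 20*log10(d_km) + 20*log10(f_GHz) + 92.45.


20*log10(152.7) = 43.68
20*log10(2.3) = 7.23
FSPL = 143.4 dB

143.4 dB


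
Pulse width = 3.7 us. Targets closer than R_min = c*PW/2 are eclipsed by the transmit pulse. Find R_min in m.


R_min = 3e8 * 3.7e-6 / 2 = 555.0 m

555.0 m


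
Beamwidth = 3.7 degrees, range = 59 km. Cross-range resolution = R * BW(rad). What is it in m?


BW_rad = 0.064577182
CR = 59000 * 0.064577182 = 3810.1 m

3810.1 m


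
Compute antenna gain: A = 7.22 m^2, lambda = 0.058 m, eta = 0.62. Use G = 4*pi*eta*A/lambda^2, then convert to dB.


G_linear = 4*pi*0.62*7.22/0.058^2 = 16721.79
G_dB = 10*log10(16721.79) = 42.2 dB

42.2 dB


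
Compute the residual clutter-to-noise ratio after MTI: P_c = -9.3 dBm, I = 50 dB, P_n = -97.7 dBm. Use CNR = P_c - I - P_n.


CNR = -9.3 - 50 - (-97.7) = 38.4 dB

38.4 dB


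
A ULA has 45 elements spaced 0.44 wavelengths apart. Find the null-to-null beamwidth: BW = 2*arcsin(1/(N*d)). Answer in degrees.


1/(N*d) = 1/(45*0.44) = 0.050505
BW = 2*arcsin(0.050505) = 5.8 degrees

5.8 degrees


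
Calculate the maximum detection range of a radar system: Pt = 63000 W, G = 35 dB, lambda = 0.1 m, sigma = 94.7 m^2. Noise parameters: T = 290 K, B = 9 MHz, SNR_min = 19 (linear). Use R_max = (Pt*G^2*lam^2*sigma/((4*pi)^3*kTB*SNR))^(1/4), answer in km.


G_lin = 10^(35/10) = 3162.27766
R^4 = 63000 * 3162.27766^2 * 0.1^2 * 94.7 / ((4*pi)^3 * 1.38e-23 * 290 * 9000000.0 * 19)
R^4 = 4.39327e20 m^4
R_max = (4.39327e20)^(1/4) = 144776.1 m = 144.8 km

144.8 km


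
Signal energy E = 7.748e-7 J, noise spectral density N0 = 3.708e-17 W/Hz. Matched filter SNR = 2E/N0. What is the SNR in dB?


SNR_lin = 2 * 7.748e-7 / 3.708e-17 = 4.179e10
SNR_dB = 10*log10(4.179e10) = 106.2 dB

106.2 dB


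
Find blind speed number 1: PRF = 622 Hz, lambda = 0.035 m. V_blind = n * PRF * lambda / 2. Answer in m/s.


V_blind = 1 * 622 * 0.035 / 2 = 10.9 m/s

10.9 m/s


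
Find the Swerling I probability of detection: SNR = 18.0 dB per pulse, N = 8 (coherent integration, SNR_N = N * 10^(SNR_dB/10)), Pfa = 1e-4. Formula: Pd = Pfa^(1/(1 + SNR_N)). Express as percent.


SNR_lin = 10^(18.0/10) = 63.09573
SNR_N = 8 * 63.09573 = 504.76584
1/(1 + SNR_N) = 1/505.76584 = 0.0019772
Pd = (1e-4)^0.0019772 = 0.98195
Pd = 98.2%

98.2%


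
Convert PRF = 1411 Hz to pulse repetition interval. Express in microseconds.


PRI = 1/1411 = 0.0007087172 s = 708.7 us

708.7 us


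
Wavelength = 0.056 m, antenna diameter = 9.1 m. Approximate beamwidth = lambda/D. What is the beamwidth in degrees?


BW_rad = 0.056 / 9.1 = 0.006154
BW_deg = 0.35 degrees

0.35 degrees


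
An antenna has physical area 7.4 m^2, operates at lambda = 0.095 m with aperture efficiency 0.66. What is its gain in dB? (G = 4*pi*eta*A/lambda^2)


G_linear = 4*pi*0.66*7.4/0.095^2 = 6800.46
G_dB = 10*log10(6800.46) = 38.3 dB

38.3 dB


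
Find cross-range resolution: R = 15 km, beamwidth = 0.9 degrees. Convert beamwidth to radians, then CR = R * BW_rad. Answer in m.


BW_rad = 0.015707963
CR = 15000 * 0.015707963 = 235.6 m

235.6 m


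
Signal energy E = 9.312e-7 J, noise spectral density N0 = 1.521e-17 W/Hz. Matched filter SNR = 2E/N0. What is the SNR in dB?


SNR_lin = 2 * 9.312e-7 / 1.521e-17 = 1.224e11
SNR_dB = 10*log10(1.224e11) = 110.9 dB

110.9 dB


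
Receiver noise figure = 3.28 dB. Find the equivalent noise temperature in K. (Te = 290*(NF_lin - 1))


NF_lin = 10^(3.28/10) = 2.128139
Te = 290 * (2.128139 - 1) = 327.2 K

327.2 K


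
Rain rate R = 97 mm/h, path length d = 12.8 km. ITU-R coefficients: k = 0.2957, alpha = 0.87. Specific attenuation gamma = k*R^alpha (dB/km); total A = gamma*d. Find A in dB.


gamma = 0.2957 * 97^0.87 = 15.824964 dB/km
A = 15.824964 * 12.8 = 202.56 dB

202.56 dB


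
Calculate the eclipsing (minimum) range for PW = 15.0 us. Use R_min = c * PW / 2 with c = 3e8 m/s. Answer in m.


R_min = 3e8 * 15.0e-6 / 2 = 2250.0 m

2250.0 m


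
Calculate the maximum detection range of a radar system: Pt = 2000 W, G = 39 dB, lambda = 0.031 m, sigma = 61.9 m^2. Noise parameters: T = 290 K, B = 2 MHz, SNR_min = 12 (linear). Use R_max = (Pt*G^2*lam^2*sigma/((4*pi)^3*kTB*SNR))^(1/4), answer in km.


G_lin = 10^(39/10) = 7943.282347
R^4 = 2000 * 7943.282347^2 * 0.031^2 * 61.9 / ((4*pi)^3 * 1.38e-23 * 290 * 2000000.0 * 12)
R^4 = 3.93846e19 m^4
R_max = (3.93846e19)^(1/4) = 79219.4 m = 79.2 km

79.2 km


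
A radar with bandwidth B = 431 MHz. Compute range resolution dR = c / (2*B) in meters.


dR = 3e8 / (2 * 431000000.0) = 0.35 m

0.35 m


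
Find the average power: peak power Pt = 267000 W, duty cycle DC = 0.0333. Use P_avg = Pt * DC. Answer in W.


P_avg = 267000 * 0.0333 = 8891.1 W

8891.1 W


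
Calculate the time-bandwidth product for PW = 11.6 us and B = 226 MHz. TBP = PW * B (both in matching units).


TBP = 11.6 * 226 = 2621.6

2621.6


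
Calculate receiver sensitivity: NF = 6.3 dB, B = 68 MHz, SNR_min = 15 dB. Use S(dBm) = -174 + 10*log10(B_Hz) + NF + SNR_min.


10*log10(68000000.0) = 78.33
S = -174 + 78.33 + 6.3 + 15 = -74.4 dBm

-74.4 dBm


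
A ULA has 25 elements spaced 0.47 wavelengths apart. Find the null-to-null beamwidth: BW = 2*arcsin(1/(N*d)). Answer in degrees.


1/(N*d) = 1/(25*0.47) = 0.085106
BW = 2*arcsin(0.085106) = 9.8 degrees

9.8 degrees


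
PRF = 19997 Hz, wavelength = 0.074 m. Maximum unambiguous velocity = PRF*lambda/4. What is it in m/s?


V_ua = 19997 * 0.074 / 4 = 369.9 m/s

369.9 m/s


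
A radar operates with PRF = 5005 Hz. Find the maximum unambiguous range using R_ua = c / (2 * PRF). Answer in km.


R_ua = 3e8 / (2 * 5005) = 29970.0 m = 30.0 km

30.0 km


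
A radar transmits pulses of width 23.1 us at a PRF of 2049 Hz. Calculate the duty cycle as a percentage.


DC = 23.1e-6 * 2049 * 100 = 4.73%

4.73%


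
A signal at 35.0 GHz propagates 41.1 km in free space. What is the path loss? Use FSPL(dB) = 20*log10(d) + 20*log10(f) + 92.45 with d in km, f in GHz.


20*log10(41.1) = 32.28
20*log10(35.0) = 30.88
FSPL = 155.6 dB

155.6 dB


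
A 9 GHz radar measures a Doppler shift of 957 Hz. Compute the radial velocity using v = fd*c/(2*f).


v = 957 * 3e8 / (2 * 9000000000.0) = 16.0 m/s

16.0 m/s


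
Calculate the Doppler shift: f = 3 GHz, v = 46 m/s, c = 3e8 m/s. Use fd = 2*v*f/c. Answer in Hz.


fd = 2 * 46 * 3000000000.0 / 3e8 = 920.0 Hz

920.0 Hz


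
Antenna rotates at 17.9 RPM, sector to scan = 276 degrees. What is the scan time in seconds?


t = 276 / (17.9 * 360) * 60 = 2.57 s

2.57 s


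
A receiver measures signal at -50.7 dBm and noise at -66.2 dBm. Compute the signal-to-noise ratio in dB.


SNR = -50.7 - (-66.2) = 15.5 dB

15.5 dB


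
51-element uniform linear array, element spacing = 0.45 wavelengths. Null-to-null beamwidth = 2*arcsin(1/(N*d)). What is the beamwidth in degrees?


1/(N*d) = 1/(51*0.45) = 0.043573
BW = 2*arcsin(0.043573) = 5.0 degrees

5.0 degrees


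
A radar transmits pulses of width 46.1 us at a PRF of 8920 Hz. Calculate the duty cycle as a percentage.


DC = 46.1e-6 * 8920 * 100 = 41.12%

41.12%


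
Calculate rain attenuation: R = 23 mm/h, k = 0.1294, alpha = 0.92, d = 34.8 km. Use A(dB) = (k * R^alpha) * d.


gamma = 0.1294 * 23^0.92 = 2.315922 dB/km
A = 2.315922 * 34.8 = 80.59 dB

80.59 dB


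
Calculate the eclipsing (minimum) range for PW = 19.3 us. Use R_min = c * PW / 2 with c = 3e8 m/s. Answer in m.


R_min = 3e8 * 19.3e-6 / 2 = 2895.0 m

2895.0 m


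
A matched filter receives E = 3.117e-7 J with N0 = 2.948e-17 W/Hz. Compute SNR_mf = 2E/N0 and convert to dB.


SNR_lin = 2 * 3.117e-7 / 2.948e-17 = 2.115e10
SNR_dB = 10*log10(2.115e10) = 103.3 dB

103.3 dB


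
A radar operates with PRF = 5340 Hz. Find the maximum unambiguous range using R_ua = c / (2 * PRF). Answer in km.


R_ua = 3e8 / (2 * 5340) = 28089.9 m = 28.1 km

28.1 km


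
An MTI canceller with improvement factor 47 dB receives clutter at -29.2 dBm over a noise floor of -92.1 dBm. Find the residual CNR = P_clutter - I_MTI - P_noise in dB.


CNR = -29.2 - 47 - (-92.1) = 15.9 dB

15.9 dB


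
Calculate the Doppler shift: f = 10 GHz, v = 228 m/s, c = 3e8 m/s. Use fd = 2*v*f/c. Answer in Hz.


fd = 2 * 228 * 10000000000.0 / 3e8 = 15200.0 Hz

15200.0 Hz


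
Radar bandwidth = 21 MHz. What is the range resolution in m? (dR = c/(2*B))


dR = 3e8 / (2 * 21000000.0) = 7.14 m

7.14 m


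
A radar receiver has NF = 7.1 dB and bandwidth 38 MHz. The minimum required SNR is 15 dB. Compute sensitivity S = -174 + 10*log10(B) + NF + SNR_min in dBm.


10*log10(38000000.0) = 75.8
S = -174 + 75.8 + 7.1 + 15 = -76.1 dBm

-76.1 dBm


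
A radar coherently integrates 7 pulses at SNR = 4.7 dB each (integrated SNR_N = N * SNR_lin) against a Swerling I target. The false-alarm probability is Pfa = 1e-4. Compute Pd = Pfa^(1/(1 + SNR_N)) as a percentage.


SNR_lin = 10^(4.7/10) = 2.95121
SNR_N = 7 * 2.95121 = 20.65847
1/(1 + SNR_N) = 1/21.65847 = 0.0461713
Pd = (1e-4)^0.0461713 = 0.6536
Pd = 65.4%

65.4%


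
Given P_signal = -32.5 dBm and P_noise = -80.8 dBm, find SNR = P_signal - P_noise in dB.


SNR = -32.5 - (-80.8) = 48.3 dB

48.3 dB


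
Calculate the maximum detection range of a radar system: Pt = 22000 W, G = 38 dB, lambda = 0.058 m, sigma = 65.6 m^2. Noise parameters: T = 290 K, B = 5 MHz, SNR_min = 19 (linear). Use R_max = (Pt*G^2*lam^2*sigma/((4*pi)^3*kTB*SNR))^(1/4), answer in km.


G_lin = 10^(38/10) = 6309.573445
R^4 = 22000 * 6309.573445^2 * 0.058^2 * 65.6 / ((4*pi)^3 * 1.38e-23 * 290 * 5000000.0 * 19)
R^4 = 2.56184e20 m^4
R_max = (2.56184e20)^(1/4) = 126513.8 m = 126.5 km

126.5 km


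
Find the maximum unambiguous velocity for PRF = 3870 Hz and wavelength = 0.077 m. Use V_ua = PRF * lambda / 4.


V_ua = 3870 * 0.077 / 4 = 74.5 m/s

74.5 m/s


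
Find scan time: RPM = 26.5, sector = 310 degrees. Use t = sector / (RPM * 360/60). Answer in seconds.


t = 310 / (26.5 * 360) * 60 = 1.95 s

1.95 s


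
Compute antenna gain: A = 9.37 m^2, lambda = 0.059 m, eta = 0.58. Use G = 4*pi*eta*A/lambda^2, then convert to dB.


G_linear = 4*pi*0.58*9.37/0.059^2 = 19618.84
G_dB = 10*log10(19618.84) = 42.9 dB

42.9 dB


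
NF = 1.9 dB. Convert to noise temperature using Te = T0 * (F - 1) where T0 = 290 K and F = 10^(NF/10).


NF_lin = 10^(1.9/10) = 1.548817
Te = 290 * (1.548817 - 1) = 159.2 K

159.2 K


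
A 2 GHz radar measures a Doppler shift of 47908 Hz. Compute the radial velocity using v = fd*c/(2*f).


v = 47908 * 3e8 / (2 * 2000000000.0) = 3593.1 m/s

3593.1 m/s


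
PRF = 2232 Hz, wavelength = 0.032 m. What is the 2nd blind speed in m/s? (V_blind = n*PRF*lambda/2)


V_blind = 2 * 2232 * 0.032 / 2 = 71.4 m/s

71.4 m/s


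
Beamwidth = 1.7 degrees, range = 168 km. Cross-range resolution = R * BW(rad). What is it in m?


BW_rad = 0.029670597
CR = 168000 * 0.029670597 = 4984.7 m

4984.7 m


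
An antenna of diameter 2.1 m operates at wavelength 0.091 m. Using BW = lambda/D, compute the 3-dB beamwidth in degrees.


BW_rad = 0.091 / 2.1 = 0.043333
BW_deg = 2.48 degrees

2.48 degrees


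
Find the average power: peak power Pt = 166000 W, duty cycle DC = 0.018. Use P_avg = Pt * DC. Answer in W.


P_avg = 166000 * 0.018 = 2988.0 W

2988.0 W


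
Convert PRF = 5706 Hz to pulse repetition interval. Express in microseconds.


PRI = 1/5706 = 0.0001752541 s = 175.3 us

175.3 us


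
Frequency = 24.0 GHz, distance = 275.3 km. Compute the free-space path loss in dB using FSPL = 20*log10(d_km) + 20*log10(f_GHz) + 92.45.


20*log10(275.3) = 48.8
20*log10(24.0) = 27.6
FSPL = 168.9 dB

168.9 dB


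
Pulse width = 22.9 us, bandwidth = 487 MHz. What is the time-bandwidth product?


TBP = 22.9 * 487 = 11152.3

11152.3


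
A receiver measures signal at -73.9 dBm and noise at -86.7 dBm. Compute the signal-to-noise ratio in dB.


SNR = -73.9 - (-86.7) = 12.8 dB

12.8 dB


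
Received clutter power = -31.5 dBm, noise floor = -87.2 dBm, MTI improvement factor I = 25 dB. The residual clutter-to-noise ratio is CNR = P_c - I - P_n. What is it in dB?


CNR = -31.5 - 25 - (-87.2) = 30.7 dB

30.7 dB


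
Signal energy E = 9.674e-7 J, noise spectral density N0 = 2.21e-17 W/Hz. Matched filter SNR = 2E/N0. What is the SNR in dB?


SNR_lin = 2 * 9.674e-7 / 2.21e-17 = 8.755e10
SNR_dB = 10*log10(8.755e10) = 109.4 dB

109.4 dB


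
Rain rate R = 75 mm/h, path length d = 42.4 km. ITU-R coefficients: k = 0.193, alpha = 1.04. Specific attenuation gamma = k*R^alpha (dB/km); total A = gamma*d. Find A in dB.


gamma = 0.193 * 75^1.04 = 17.203667 dB/km
A = 17.203667 * 42.4 = 729.44 dB

729.44 dB


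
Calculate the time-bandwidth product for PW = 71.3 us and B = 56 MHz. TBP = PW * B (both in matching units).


TBP = 71.3 * 56 = 3992.8

3992.8


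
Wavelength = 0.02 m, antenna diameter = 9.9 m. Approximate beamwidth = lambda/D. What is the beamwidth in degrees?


BW_rad = 0.02 / 9.9 = 0.00202
BW_deg = 0.12 degrees

0.12 degrees


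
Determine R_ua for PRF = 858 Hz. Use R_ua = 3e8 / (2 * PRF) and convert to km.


R_ua = 3e8 / (2 * 858) = 174825.2 m = 174.8 km

174.8 km


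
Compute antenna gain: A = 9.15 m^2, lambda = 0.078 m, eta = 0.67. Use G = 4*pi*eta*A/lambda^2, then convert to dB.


G_linear = 4*pi*0.67*9.15/0.078^2 = 12662.42
G_dB = 10*log10(12662.42) = 41.0 dB

41.0 dB


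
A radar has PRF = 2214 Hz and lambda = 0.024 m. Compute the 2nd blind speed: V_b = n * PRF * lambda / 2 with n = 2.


V_blind = 2 * 2214 * 0.024 / 2 = 53.1 m/s

53.1 m/s


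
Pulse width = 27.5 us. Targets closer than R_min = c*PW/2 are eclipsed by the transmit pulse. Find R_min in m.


R_min = 3e8 * 27.5e-6 / 2 = 4125.0 m

4125.0 m


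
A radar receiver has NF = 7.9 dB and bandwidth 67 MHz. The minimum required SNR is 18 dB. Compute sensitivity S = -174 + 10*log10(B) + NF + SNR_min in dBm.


10*log10(67000000.0) = 78.26
S = -174 + 78.26 + 7.9 + 18 = -69.8 dBm

-69.8 dBm


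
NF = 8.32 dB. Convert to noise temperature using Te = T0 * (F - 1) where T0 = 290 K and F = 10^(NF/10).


NF_lin = 10^(8.32/10) = 6.792036
Te = 290 * (6.792036 - 1) = 1679.7 K

1679.7 K


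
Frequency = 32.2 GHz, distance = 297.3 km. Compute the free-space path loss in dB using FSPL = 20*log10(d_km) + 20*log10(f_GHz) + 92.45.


20*log10(297.3) = 49.46
20*log10(32.2) = 30.16
FSPL = 172.1 dB

172.1 dB


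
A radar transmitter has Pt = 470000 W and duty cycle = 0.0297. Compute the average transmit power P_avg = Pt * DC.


P_avg = 470000 * 0.0297 = 13959.0 W

13959.0 W


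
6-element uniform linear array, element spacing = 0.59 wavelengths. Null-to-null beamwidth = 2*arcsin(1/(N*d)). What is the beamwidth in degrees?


1/(N*d) = 1/(6*0.59) = 0.282486
BW = 2*arcsin(0.282486) = 32.8 degrees

32.8 degrees


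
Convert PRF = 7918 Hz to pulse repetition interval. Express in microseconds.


PRI = 1/7918 = 0.0001262945 s = 126.3 us

126.3 us


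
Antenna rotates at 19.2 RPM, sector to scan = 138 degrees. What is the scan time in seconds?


t = 138 / (19.2 * 360) * 60 = 1.2 s

1.2 s


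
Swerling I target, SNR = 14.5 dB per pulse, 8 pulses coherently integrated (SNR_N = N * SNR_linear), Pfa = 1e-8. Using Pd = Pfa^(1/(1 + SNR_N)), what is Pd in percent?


SNR_lin = 10^(14.5/10) = 28.18383
SNR_N = 8 * 28.18383 = 225.47064
1/(1 + SNR_N) = 1/226.47064 = 0.0044156
Pd = (1e-8)^0.0044156 = 0.92188
Pd = 92.2%

92.2%


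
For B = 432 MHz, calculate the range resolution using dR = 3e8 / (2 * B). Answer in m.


dR = 3e8 / (2 * 432000000.0) = 0.35 m

0.35 m


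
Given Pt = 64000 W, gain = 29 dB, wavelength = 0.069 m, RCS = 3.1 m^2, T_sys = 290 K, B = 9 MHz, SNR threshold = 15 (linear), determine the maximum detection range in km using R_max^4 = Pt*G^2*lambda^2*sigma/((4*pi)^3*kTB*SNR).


G_lin = 10^(29/10) = 794.328235
R^4 = 64000 * 794.328235^2 * 0.069^2 * 3.1 / ((4*pi)^3 * 1.38e-23 * 290 * 9000000.0 * 15)
R^4 = 5.55903e17 m^4
R_max = (5.55903e17)^(1/4) = 27305.5 m = 27.3 km

27.3 km


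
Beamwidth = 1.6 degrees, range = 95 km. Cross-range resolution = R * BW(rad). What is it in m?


BW_rad = 0.027925268
CR = 95000 * 0.027925268 = 2652.9 m

2652.9 m


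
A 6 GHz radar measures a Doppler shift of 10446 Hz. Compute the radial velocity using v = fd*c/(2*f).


v = 10446 * 3e8 / (2 * 6000000000.0) = 261.2 m/s

261.2 m/s


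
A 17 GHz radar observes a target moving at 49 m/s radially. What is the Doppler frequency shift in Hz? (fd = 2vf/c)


fd = 2 * 49 * 17000000000.0 / 3e8 = 5553.3 Hz

5553.3 Hz


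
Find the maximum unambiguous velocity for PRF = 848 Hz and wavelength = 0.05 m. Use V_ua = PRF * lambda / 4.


V_ua = 848 * 0.05 / 4 = 10.6 m/s

10.6 m/s


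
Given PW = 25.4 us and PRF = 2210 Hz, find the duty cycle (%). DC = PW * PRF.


DC = 25.4e-6 * 2210 * 100 = 5.61%

5.61%


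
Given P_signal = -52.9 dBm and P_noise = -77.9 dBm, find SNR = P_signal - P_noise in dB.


SNR = -52.9 - (-77.9) = 25.0 dB

25.0 dB


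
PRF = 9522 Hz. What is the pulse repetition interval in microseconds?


PRI = 1/9522 = 0.00010502 s = 105.0 us

105.0 us


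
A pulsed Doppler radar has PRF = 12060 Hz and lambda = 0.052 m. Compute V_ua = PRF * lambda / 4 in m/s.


V_ua = 12060 * 0.052 / 4 = 156.8 m/s

156.8 m/s


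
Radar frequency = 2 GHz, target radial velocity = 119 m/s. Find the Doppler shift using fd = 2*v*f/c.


fd = 2 * 119 * 2000000000.0 / 3e8 = 1586.7 Hz

1586.7 Hz


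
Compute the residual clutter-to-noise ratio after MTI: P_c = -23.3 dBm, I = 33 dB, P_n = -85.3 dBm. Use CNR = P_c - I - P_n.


CNR = -23.3 - 33 - (-85.3) = 29.0 dB

29.0 dB


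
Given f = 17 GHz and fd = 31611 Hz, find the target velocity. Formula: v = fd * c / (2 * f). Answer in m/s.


v = 31611 * 3e8 / (2 * 17000000000.0) = 278.9 m/s

278.9 m/s


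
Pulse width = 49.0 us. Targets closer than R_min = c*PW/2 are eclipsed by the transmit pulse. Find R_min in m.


R_min = 3e8 * 49.0e-6 / 2 = 7350.0 m

7350.0 m


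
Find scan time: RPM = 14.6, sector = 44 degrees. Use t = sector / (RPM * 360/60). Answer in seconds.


t = 44 / (14.6 * 360) * 60 = 0.5 s

0.5 s


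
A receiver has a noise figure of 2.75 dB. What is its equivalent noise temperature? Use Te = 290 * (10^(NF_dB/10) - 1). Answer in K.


NF_lin = 10^(2.75/10) = 1.883649
Te = 290 * (1.883649 - 1) = 256.3 K

256.3 K


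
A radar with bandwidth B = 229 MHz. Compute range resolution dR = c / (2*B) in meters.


dR = 3e8 / (2 * 229000000.0) = 0.66 m

0.66 m


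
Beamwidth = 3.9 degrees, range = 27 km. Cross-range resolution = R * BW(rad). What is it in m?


BW_rad = 0.068067841
CR = 27000 * 0.068067841 = 1837.8 m

1837.8 m


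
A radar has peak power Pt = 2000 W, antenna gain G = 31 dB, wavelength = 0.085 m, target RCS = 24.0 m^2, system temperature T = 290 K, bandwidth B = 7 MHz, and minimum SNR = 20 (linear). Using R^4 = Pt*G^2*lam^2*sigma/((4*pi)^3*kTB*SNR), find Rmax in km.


G_lin = 10^(31/10) = 1258.925412
R^4 = 2000 * 1258.925412^2 * 0.085^2 * 24.0 / ((4*pi)^3 * 1.38e-23 * 290 * 7000000.0 * 20)
R^4 = 4.94361e17 m^4
R_max = (4.94361e17)^(1/4) = 26516.2 m = 26.5 km

26.5 km


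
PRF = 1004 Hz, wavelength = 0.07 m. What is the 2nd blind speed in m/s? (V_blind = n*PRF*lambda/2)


V_blind = 2 * 1004 * 0.07 / 2 = 70.3 m/s

70.3 m/s


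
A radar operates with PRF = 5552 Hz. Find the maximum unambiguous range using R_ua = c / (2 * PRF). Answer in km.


R_ua = 3e8 / (2 * 5552) = 27017.3 m = 27.0 km

27.0 km


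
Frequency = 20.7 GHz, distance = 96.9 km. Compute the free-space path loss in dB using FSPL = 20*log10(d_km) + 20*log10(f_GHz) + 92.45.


20*log10(96.9) = 39.73
20*log10(20.7) = 26.32
FSPL = 158.5 dB

158.5 dB


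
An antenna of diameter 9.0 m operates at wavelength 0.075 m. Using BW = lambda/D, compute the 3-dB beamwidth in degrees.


BW_rad = 0.075 / 9.0 = 0.008333
BW_deg = 0.48 degrees

0.48 degrees


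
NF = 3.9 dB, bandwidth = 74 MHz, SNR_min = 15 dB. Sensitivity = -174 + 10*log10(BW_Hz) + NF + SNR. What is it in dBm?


10*log10(74000000.0) = 78.69
S = -174 + 78.69 + 3.9 + 15 = -76.4 dBm

-76.4 dBm


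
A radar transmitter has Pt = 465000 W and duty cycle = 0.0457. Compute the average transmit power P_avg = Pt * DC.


P_avg = 465000 * 0.0457 = 21250.5 W

21250.5 W


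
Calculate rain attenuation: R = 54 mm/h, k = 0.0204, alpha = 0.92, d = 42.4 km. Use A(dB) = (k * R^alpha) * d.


gamma = 0.0204 * 54^0.92 = 0.800631 dB/km
A = 0.800631 * 42.4 = 33.95 dB

33.95 dB


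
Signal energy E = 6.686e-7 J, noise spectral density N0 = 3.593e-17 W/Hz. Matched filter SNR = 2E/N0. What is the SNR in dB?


SNR_lin = 2 * 6.686e-7 / 3.593e-17 = 3.722e10
SNR_dB = 10*log10(3.722e10) = 105.7 dB

105.7 dB


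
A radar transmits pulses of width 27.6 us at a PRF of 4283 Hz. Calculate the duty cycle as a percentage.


DC = 27.6e-6 * 4283 * 100 = 11.82%

11.82%


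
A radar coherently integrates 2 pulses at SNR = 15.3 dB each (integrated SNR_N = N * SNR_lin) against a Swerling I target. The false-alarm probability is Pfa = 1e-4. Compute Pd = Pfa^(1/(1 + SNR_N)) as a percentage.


SNR_lin = 10^(15.3/10) = 33.88442
SNR_N = 2 * 33.88442 = 67.76884
1/(1 + SNR_N) = 1/68.76884 = 0.0145415
Pd = (1e-4)^0.0145415 = 0.87465
Pd = 87.5%

87.5%


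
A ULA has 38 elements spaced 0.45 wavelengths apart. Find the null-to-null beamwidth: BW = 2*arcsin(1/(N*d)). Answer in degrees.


1/(N*d) = 1/(38*0.45) = 0.05848
BW = 2*arcsin(0.05848) = 6.7 degrees

6.7 degrees


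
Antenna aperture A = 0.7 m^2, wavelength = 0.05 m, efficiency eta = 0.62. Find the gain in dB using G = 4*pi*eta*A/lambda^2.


G_linear = 4*pi*0.62*0.7/0.05^2 = 2181.52
G_dB = 10*log10(2181.52) = 33.4 dB

33.4 dB


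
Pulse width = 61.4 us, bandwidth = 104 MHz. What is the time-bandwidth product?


TBP = 61.4 * 104 = 6385.6

6385.6


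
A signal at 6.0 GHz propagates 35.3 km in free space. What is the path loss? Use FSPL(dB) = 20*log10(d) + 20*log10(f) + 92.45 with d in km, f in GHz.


20*log10(35.3) = 30.96
20*log10(6.0) = 15.56
FSPL = 139.0 dB

139.0 dB


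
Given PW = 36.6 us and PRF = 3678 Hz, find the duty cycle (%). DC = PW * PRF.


DC = 36.6e-6 * 3678 * 100 = 13.46%

13.46%


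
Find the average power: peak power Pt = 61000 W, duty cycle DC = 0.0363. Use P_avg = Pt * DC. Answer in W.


P_avg = 61000 * 0.0363 = 2214.3 W

2214.3 W


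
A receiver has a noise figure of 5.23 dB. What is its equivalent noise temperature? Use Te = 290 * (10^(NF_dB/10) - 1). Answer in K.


NF_lin = 10^(5.23/10) = 3.334264
Te = 290 * (3.334264 - 1) = 676.9 K

676.9 K


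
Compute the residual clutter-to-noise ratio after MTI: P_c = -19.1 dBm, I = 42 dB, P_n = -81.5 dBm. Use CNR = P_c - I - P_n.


CNR = -19.1 - 42 - (-81.5) = 20.4 dB

20.4 dB


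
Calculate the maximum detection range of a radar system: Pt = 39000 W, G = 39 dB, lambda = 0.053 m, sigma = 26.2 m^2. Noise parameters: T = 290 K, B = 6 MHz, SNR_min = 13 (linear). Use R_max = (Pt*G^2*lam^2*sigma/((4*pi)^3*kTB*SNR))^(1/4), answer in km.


G_lin = 10^(39/10) = 7943.282347
R^4 = 39000 * 7943.282347^2 * 0.053^2 * 26.2 / ((4*pi)^3 * 1.38e-23 * 290 * 6000000.0 * 13)
R^4 = 2.92359e20 m^4
R_max = (2.92359e20)^(1/4) = 130761.3 m = 130.8 km

130.8 km


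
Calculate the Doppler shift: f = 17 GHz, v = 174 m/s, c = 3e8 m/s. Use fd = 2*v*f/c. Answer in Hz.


fd = 2 * 174 * 17000000000.0 / 3e8 = 19720.0 Hz

19720.0 Hz


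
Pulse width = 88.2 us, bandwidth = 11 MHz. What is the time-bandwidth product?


TBP = 88.2 * 11 = 970.2

970.2


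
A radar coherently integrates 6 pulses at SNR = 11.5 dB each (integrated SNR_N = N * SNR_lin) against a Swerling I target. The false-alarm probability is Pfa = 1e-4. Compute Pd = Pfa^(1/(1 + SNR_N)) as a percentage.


SNR_lin = 10^(11.5/10) = 14.12538
SNR_N = 6 * 14.12538 = 84.75228
1/(1 + SNR_N) = 1/85.75228 = 0.0116615
Pd = (1e-4)^0.0116615 = 0.89816
Pd = 89.8%

89.8%


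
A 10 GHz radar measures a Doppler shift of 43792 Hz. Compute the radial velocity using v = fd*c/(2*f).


v = 43792 * 3e8 / (2 * 10000000000.0) = 656.9 m/s

656.9 m/s


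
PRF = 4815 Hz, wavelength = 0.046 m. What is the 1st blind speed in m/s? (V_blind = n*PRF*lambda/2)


V_blind = 1 * 4815 * 0.046 / 2 = 110.7 m/s

110.7 m/s


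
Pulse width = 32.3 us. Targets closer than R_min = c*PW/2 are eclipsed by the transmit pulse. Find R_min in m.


R_min = 3e8 * 32.3e-6 / 2 = 4845.0 m

4845.0 m


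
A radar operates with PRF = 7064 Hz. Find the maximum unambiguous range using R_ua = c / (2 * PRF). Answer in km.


R_ua = 3e8 / (2 * 7064) = 21234.4 m = 21.2 km

21.2 km


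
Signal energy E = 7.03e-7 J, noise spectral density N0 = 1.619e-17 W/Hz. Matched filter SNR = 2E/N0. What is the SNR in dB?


SNR_lin = 2 * 7.03e-7 / 1.619e-17 = 8.684e10
SNR_dB = 10*log10(8.684e10) = 109.4 dB

109.4 dB


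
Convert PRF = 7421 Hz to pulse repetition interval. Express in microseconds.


PRI = 1/7421 = 0.0001347527 s = 134.8 us

134.8 us


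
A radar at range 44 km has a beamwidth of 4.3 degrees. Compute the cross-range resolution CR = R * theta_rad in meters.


BW_rad = 0.075049158
CR = 44000 * 0.075049158 = 3302.2 m

3302.2 m


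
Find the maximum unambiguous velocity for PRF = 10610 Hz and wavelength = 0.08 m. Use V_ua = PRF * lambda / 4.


V_ua = 10610 * 0.08 / 4 = 212.2 m/s

212.2 m/s


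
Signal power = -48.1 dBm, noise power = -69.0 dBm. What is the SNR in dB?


SNR = -48.1 - (-69.0) = 20.9 dB

20.9 dB


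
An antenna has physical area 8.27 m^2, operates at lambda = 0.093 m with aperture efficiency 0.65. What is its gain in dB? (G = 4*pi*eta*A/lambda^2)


G_linear = 4*pi*0.65*8.27/0.093^2 = 7810.21
G_dB = 10*log10(7810.21) = 38.9 dB

38.9 dB


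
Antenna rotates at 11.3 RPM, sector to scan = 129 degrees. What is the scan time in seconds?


t = 129 / (11.3 * 360) * 60 = 1.9 s

1.9 s


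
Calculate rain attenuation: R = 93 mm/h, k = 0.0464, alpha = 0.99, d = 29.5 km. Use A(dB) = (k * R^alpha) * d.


gamma = 0.0464 * 93^0.99 = 4.123976 dB/km
A = 4.123976 * 29.5 = 121.66 dB

121.66 dB


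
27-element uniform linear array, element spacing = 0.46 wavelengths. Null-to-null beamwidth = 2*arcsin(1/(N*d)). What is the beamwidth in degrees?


1/(N*d) = 1/(27*0.46) = 0.080515
BW = 2*arcsin(0.080515) = 9.2 degrees

9.2 degrees


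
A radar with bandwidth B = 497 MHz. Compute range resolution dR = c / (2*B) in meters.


dR = 3e8 / (2 * 497000000.0) = 0.3 m

0.3 m


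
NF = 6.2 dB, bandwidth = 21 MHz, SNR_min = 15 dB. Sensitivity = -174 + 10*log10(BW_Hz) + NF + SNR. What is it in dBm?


10*log10(21000000.0) = 73.22
S = -174 + 73.22 + 6.2 + 15 = -79.6 dBm

-79.6 dBm


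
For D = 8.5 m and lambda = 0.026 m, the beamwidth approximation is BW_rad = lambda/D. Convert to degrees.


BW_rad = 0.026 / 8.5 = 0.003059
BW_deg = 0.18 degrees

0.18 degrees


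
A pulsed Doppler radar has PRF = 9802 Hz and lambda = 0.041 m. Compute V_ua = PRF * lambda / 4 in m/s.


V_ua = 9802 * 0.041 / 4 = 100.5 m/s

100.5 m/s


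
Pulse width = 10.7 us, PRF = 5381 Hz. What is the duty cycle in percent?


DC = 10.7e-6 * 5381 * 100 = 5.76%

5.76%


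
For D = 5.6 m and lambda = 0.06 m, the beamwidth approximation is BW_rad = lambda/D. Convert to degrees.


BW_rad = 0.06 / 5.6 = 0.010714
BW_deg = 0.61 degrees

0.61 degrees


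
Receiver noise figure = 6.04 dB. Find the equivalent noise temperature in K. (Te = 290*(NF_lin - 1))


NF_lin = 10^(6.04/10) = 4.017908
Te = 290 * (4.017908 - 1) = 875.2 K

875.2 K


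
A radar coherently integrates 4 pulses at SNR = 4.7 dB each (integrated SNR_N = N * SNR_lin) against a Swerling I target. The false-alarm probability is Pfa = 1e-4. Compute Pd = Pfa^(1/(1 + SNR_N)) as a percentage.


SNR_lin = 10^(4.7/10) = 2.95121
SNR_N = 4 * 2.95121 = 11.80484
1/(1 + SNR_N) = 1/12.80484 = 0.0780955
Pd = (1e-4)^0.0780955 = 0.4871
Pd = 48.7%

48.7%


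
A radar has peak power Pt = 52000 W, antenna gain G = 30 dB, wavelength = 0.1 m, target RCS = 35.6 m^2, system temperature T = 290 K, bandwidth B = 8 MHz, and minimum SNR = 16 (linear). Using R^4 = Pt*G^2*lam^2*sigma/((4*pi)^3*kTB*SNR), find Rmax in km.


G_lin = 10^(30/10) = 1000.0
R^4 = 52000 * 1000.0^2 * 0.1^2 * 35.6 / ((4*pi)^3 * 1.38e-23 * 290 * 8000000.0 * 16)
R^4 = 1.82111e19 m^4
R_max = (1.82111e19)^(1/4) = 65325.7 m = 65.3 km

65.3 km


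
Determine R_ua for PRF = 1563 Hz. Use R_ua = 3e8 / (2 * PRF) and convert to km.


R_ua = 3e8 / (2 * 1563) = 95969.3 m = 96.0 km

96.0 km


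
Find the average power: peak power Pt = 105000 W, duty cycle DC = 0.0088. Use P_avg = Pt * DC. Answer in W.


P_avg = 105000 * 0.0088 = 924.0 W

924.0 W


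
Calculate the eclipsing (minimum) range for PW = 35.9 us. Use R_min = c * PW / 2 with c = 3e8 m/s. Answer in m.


R_min = 3e8 * 35.9e-6 / 2 = 5385.0 m

5385.0 m


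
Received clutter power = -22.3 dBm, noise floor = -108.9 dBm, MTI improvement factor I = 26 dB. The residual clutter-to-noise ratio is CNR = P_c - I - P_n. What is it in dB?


CNR = -22.3 - 26 - (-108.9) = 60.6 dB

60.6 dB


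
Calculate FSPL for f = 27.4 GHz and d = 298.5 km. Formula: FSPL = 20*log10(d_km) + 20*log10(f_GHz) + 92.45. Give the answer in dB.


20*log10(298.5) = 49.5
20*log10(27.4) = 28.76
FSPL = 170.7 dB

170.7 dB


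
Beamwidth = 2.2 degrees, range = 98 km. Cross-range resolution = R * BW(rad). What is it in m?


BW_rad = 0.038397244
CR = 98000 * 0.038397244 = 3762.9 m

3762.9 m


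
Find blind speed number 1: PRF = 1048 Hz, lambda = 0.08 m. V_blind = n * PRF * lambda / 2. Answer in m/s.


V_blind = 1 * 1048 * 0.08 / 2 = 41.9 m/s

41.9 m/s


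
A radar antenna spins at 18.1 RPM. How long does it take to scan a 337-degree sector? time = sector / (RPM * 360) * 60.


t = 337 / (18.1 * 360) * 60 = 3.1 s

3.1 s


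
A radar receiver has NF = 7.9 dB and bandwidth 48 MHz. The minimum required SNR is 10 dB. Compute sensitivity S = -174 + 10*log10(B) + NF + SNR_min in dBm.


10*log10(48000000.0) = 76.81
S = -174 + 76.81 + 7.9 + 10 = -79.3 dBm

-79.3 dBm


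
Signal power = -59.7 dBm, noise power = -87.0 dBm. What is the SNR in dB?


SNR = -59.7 - (-87.0) = 27.3 dB

27.3 dB


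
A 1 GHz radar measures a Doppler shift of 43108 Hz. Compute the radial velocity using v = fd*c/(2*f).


v = 43108 * 3e8 / (2 * 1000000000.0) = 6466.2 m/s

6466.2 m/s


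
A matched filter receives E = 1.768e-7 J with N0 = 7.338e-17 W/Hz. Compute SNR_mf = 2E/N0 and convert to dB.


SNR_lin = 2 * 1.768e-7 / 7.338e-17 = 4.819e9
SNR_dB = 10*log10(4.819e9) = 96.8 dB

96.8 dB


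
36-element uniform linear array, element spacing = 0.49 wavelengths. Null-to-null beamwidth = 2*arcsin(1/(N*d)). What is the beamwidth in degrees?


1/(N*d) = 1/(36*0.49) = 0.056689
BW = 2*arcsin(0.056689) = 6.5 degrees

6.5 degrees


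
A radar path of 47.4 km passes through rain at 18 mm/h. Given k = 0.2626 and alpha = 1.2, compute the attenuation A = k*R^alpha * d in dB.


gamma = 0.2626 * 18^1.2 = 8.426005 dB/km
A = 8.426005 * 47.4 = 399.39 dB

399.39 dB


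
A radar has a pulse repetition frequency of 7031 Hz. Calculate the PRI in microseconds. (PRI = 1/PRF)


PRI = 1/7031 = 0.0001422273 s = 142.2 us

142.2 us


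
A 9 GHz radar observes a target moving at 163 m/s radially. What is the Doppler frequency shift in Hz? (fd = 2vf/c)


fd = 2 * 163 * 9000000000.0 / 3e8 = 9780.0 Hz

9780.0 Hz


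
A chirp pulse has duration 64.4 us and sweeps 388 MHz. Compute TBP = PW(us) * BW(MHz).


TBP = 64.4 * 388 = 24987.2

24987.2


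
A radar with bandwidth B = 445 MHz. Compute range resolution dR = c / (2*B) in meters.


dR = 3e8 / (2 * 445000000.0) = 0.34 m

0.34 m


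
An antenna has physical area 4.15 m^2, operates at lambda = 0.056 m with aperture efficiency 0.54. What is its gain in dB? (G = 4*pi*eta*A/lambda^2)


G_linear = 4*pi*0.54*4.15/0.056^2 = 8979.99
G_dB = 10*log10(8979.99) = 39.5 dB

39.5 dB


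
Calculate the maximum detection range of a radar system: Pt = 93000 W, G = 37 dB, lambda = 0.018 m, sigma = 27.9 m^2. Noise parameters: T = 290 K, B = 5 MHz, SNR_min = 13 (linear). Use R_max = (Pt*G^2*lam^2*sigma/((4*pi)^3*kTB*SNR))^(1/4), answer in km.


G_lin = 10^(37/10) = 5011.872336
R^4 = 93000 * 5011.872336^2 * 0.018^2 * 27.9 / ((4*pi)^3 * 1.38e-23 * 290 * 5000000.0 * 13)
R^4 = 4.09084e19 m^4
R_max = (4.09084e19)^(1/4) = 79974.8 m = 80.0 km

80.0 km
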